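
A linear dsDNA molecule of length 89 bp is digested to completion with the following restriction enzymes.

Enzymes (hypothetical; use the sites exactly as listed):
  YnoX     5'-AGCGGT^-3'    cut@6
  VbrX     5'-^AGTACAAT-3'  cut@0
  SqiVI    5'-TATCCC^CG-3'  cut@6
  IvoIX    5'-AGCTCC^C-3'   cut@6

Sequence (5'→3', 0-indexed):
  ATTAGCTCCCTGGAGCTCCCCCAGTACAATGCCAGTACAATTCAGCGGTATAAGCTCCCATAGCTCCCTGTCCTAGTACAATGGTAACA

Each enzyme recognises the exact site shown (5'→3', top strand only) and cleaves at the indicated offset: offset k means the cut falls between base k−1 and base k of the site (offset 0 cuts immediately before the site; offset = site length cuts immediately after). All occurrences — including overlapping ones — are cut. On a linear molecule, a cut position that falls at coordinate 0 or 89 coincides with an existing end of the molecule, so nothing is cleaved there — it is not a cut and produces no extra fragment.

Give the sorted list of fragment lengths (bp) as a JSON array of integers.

Per-enzyme occurrences:
  YnoX (AGCGGT, off=6): starts [43] → cuts [49]
  VbrX (AGTACAAT, off=0): starts [22, 33, 74] → cuts [22, 33, 74]
  SqiVI (TATCCCCG, off=6): no sites
  IvoIX (AGCTCCC, off=6): starts [3, 13, 52, 61] → cuts [9, 19, 58, 67]

Pooled cuts: [9, 19, 22, 33, 49, 58, 67, 74]

Fragment lengths:
  [0,9): 9 bp
  [9,19): 10 bp
  [19,22): 3 bp
  [22,33): 11 bp
  [33,49): 16 bp
  [49,58): 9 bp
  [58,67): 9 bp
  [67,74): 7 bp
  [74,89): 15 bp

[3,7,9,9,9,10,11,15,16]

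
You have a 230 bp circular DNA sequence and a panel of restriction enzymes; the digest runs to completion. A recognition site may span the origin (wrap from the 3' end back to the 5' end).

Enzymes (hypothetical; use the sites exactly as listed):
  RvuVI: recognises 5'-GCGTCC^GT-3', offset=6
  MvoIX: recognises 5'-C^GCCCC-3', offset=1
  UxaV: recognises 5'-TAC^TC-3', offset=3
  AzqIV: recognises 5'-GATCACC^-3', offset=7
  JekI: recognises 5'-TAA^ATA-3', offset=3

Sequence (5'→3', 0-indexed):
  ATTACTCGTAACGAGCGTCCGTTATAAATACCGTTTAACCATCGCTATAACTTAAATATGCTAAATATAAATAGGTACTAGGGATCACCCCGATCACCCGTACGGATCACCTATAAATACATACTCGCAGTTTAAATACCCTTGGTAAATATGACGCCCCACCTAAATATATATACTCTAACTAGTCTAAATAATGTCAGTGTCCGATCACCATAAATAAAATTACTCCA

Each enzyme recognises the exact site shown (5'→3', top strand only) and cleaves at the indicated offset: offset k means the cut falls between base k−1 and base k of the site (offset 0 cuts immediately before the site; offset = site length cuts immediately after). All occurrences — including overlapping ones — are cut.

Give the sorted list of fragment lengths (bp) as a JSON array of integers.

Site scan:
  RvuVI GCGTCCGT/6: at [14] ⇒ [20]
  MvoIX CGCCCC/1: at [154] ⇒ [155]
  UxaV TACTC/3: at [2, 121, 173, 223] ⇒ [5, 124, 176, 226]
  AzqIV GATCACC/7: at [82, 91, 104, 205] ⇒ [89, 98, 111, 212]
  JekI TAAATA/3: at [24, 52, 61, 67, 113, 132, 145, 163, 187, 213] ⇒ [27, 55, 64, 70, 116, 135, 148, 166, 190, 216]

All cut coordinates (distinct, sorted): [5, 20, 27, 55, 64, 70, 89, 98, 111, 116, 124, 135, 148, 155, 166, 176, 190, 212, 216, 226]

Fragment lengths:
  5→20: 15 bp
  20→27: 7 bp
  27→55: 28 bp
  55→64: 9 bp
  64→70: 6 bp
  70→89: 19 bp
  89→98: 9 bp
  98→111: 13 bp
  111→116: 5 bp
  116→124: 8 bp
  124→135: 11 bp
  135→148: 13 bp
  148→155: 7 bp
  155→166: 11 bp
  166→176: 10 bp
  176→190: 14 bp
  190→212: 22 bp
  212→216: 4 bp
  216→226: 10 bp
  226→5 (wrap): 230-226+5 = 9 bp

[4,5,6,7,7,8,9,9,9,10,10,11,11,13,13,14,15,19,22,28]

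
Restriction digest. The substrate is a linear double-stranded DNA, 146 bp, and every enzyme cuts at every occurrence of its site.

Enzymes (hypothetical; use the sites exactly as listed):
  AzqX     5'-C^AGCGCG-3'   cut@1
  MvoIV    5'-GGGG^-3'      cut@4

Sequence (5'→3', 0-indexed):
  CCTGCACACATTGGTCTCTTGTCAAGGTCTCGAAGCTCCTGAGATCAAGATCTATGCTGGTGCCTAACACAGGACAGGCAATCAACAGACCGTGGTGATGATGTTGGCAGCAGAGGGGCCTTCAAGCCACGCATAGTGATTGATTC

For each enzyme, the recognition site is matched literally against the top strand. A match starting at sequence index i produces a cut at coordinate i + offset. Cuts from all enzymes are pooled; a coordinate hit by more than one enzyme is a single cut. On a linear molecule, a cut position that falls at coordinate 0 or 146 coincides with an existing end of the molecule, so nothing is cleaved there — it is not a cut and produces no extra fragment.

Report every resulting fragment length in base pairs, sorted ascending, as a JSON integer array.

Scan for sites:
  AzqX (CAGCGCG, off=1): no sites
  MvoIV GGGG/4: at [114] ⇒ [118]

All cut coordinates (distinct, sorted): [118]

Fragment lengths:
  [0,118): 118 bp
  [118,146): 28 bp

[28,118]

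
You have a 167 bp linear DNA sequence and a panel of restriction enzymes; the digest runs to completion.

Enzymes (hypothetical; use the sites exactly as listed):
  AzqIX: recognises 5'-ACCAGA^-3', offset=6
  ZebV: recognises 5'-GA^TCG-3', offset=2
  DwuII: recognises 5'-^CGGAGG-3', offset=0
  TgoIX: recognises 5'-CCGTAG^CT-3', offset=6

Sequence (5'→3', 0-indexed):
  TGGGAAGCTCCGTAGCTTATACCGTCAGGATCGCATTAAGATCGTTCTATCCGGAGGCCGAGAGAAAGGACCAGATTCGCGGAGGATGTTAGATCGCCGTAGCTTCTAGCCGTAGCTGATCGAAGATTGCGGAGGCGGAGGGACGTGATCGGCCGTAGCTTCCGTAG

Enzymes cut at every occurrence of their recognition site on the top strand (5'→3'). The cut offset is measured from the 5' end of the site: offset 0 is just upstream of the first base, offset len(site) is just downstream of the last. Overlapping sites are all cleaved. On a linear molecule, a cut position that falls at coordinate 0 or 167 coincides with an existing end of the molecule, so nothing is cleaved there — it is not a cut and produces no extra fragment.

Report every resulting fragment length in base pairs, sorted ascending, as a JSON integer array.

[4,4,6,9,9,10,10,10,11,13,13,14,15,15,24]

Scan for sites:
  AzqIX ACCAGA/6: at [69] ⇒ [75]
  ZebV GATCG/2: at [28, 39, 91, 117, 146] ⇒ [30, 41, 93, 119, 148]
  DwuII CGGAGG/0: at [51, 79, 129, 135] ⇒ [51, 79, 129, 135]
  TgoIX CCGTAGCT/6: at [9, 96, 109, 152] ⇒ [15, 102, 115, 158]

All cut coordinates (distinct, sorted): [15, 30, 41, 51, 75, 79, 93, 102, 115, 119, 129, 135, 148, 158]

Fragments:
  [0,15): 15 bp
  [15,30): 15 bp
  [30,41): 11 bp
  [41,51): 10 bp
  [51,75): 24 bp
  [75,79): 4 bp
  [79,93): 14 bp
  [93,102): 9 bp
  [102,115): 13 bp
  [115,119): 4 bp
  [119,129): 10 bp
  [129,135): 6 bp
  [135,148): 13 bp
  [148,158): 10 bp
  [158,167): 9 bp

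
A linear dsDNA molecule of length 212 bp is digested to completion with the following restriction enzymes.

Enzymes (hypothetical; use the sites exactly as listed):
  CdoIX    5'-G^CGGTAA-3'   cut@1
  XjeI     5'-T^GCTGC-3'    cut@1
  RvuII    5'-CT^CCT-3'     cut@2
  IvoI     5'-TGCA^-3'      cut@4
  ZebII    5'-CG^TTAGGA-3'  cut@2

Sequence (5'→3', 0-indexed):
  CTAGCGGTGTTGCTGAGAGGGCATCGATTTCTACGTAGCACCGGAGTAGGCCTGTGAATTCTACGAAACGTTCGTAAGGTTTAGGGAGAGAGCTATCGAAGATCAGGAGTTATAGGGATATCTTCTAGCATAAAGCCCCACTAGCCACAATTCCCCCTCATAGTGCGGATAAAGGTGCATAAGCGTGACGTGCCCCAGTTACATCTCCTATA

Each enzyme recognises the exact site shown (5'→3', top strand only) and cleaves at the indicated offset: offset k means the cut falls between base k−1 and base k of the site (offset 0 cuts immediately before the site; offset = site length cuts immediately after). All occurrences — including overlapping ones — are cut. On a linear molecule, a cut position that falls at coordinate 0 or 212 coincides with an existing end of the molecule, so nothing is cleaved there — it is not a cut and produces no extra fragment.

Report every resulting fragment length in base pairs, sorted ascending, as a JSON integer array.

[6,27,179]

Site scan:
  CdoIX (GCGGTAA, off=1): no sites
  XjeI (TGCTGC, off=1): no sites
  RvuII CTCCT/2: at [204] ⇒ [206]
  IvoI TGCA/4: at [175] ⇒ [179]
  ZebII (CGTTAGGA, off=2): no sites

Pooled cuts: [179, 206]

Fragment lengths:
  [0,179): 179 bp
  [179,206): 27 bp
  [206,212): 6 bp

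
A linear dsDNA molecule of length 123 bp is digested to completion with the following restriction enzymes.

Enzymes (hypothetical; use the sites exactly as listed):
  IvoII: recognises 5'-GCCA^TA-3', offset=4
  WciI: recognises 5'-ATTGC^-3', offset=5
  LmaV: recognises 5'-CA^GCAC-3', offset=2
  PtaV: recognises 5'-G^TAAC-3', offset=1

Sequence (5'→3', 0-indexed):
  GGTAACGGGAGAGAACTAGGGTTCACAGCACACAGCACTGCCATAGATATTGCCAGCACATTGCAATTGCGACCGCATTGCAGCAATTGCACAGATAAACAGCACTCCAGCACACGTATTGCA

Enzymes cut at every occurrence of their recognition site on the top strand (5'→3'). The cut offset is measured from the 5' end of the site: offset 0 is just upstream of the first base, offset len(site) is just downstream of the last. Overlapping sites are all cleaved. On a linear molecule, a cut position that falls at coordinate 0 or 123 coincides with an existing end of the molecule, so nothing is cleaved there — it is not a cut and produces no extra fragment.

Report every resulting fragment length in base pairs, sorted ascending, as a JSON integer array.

[1,2,2,6,7,8,9,9,9,10,11,11,13,25]

Site scan:
  IvoII GCCATA/4: at [39] ⇒ [43]
  WciI ATTGC/5: at [48, 59, 65, 76, 85, 117] ⇒ [53, 64, 70, 81, 90, 122]
  LmaV CAGCAC/2: at [25, 32, 53, 99, 107] ⇒ [27, 34, 55, 101, 109]
  PtaV GTAAC/1: at [1] ⇒ [2]

Pooled cuts: [2, 27, 34, 43, 53, 55, 64, 70, 81, 90, 101, 109, 122]

Fragments:
  [0,2): 2 bp
  [2,27): 25 bp
  [27,34): 7 bp
  [34,43): 9 bp
  [43,53): 10 bp
  [53,55): 2 bp
  [55,64): 9 bp
  [64,70): 6 bp
  [70,81): 11 bp
  [81,90): 9 bp
  [90,101): 11 bp
  [101,109): 8 bp
  [109,122): 13 bp
  [122,123): 1 bp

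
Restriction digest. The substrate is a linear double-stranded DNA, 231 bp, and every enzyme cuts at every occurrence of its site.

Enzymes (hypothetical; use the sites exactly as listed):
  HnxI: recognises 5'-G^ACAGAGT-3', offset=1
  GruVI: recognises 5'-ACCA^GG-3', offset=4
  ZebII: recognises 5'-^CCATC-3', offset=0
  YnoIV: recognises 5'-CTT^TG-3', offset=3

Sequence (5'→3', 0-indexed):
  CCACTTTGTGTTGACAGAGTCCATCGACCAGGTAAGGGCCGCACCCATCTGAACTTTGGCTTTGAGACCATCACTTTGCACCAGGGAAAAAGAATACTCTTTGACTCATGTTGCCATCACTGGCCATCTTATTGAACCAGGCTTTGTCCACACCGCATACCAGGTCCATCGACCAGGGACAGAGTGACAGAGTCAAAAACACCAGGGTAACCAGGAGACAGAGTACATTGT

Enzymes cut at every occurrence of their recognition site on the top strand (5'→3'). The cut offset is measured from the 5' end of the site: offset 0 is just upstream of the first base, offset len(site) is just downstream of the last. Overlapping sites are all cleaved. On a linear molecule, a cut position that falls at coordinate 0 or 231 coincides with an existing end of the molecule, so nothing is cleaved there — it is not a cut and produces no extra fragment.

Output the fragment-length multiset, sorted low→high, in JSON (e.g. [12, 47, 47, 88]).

Site scan:
  HnxI (GACAGAGT, off=1): starts [12, 177, 185, 216] → cuts [13, 178, 186, 217]
  GruVI (ACCAGG, off=4): starts [26, 79, 135, 158, 171, 200, 209] → cuts [30, 83, 139, 162, 175, 204, 213]
  ZebII (CCATC, off=0): starts [20, 44, 67, 113, 123, 165] → cuts [20, 44, 67, 113, 123, 165]
  YnoIV (CTTTG, off=3): starts [3, 53, 59, 73, 98, 141] → cuts [6, 56, 62, 76, 101, 144]

All cut coordinates (distinct, sorted): [6, 13, 20, 30, 44, 56, 62, 67, 76, 83, 101, 113, 123, 139, 144, 162, 165, 175, 178, 186, 204, 213, 217]

Fragments:
  [0,6): 6 bp
  [6,13): 7 bp
  [13,20): 7 bp
  [20,30): 10 bp
  [30,44): 14 bp
  [44,56): 12 bp
  [56,62): 6 bp
  [62,67): 5 bp
  [67,76): 9 bp
  [76,83): 7 bp
  [83,101): 18 bp
  [101,113): 12 bp
  [113,123): 10 bp
  [123,139): 16 bp
  [139,144): 5 bp
  [144,162): 18 bp
  [162,165): 3 bp
  [165,175): 10 bp
  [175,178): 3 bp
  [178,186): 8 bp
  [186,204): 18 bp
  [204,213): 9 bp
  [213,217): 4 bp
  [217,231): 14 bp

[3,3,4,5,5,6,6,7,7,7,8,9,9,10,10,10,12,12,14,14,16,18,18,18]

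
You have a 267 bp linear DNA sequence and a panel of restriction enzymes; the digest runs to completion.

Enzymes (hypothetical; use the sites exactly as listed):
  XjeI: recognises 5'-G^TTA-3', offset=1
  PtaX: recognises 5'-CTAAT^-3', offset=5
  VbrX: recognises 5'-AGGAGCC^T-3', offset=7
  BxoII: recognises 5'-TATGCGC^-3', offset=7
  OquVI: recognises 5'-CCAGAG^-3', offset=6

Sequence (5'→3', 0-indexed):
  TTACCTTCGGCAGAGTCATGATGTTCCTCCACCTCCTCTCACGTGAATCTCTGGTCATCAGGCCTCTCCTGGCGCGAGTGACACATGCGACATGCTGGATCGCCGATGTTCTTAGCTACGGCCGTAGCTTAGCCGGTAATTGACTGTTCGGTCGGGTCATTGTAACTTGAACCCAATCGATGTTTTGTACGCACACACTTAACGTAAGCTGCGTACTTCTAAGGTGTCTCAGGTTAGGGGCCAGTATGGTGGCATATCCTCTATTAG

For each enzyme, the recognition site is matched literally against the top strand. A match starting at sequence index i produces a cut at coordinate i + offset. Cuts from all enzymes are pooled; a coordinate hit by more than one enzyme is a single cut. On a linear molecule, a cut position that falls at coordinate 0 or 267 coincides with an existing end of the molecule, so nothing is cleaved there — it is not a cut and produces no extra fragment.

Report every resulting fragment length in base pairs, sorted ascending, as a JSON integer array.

Site scan:
  XjeI GTTA/1: at [232] ⇒ [233]
  PtaX (CTAAT, off=5): no sites
  VbrX (AGGAGCCT, off=7): no sites
  BxoII (TATGCGC, off=7): no sites
  OquVI (CCAGAG, off=6): no sites

Pooled cuts: [233]

Fragment lengths:
  [0,233): 233 bp
  [233,267): 34 bp

[34,233]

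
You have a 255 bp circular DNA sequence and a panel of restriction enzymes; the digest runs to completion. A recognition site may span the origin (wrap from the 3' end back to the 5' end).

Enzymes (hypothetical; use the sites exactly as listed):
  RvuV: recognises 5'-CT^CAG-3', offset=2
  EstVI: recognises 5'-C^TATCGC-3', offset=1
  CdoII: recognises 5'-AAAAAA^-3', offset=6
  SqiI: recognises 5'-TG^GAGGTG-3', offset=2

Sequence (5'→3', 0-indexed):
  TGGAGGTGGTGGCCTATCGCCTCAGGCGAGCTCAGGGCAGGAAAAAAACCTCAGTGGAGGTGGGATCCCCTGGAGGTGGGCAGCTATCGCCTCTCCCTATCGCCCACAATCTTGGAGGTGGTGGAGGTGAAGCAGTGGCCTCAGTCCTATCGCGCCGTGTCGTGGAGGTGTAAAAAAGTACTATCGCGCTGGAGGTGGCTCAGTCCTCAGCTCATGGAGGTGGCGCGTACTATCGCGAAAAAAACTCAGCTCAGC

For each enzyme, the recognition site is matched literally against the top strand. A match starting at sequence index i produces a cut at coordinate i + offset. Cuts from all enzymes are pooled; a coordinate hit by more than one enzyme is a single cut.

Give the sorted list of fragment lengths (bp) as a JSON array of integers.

[1,1,2,3,4,5,5,6,6,7,8,9,9,9,10,10,12,12,13,13,13,14,15,16,17,17,18]

Per-enzyme occurrences:
  RvuV CTCAG/2: at [20, 30, 49, 139, 198, 205, 244, 249] ⇒ [22, 32, 51, 141, 200, 207, 246, 251]
  EstVI CTATCGC/1: at [13, 83, 96, 146, 180, 229] ⇒ [14, 84, 97, 147, 181, 230]
  CdoII AAAAAA/6: at [41, 42, 171, 237, 238] ⇒ [47, 48, 177, 243, 244]
  SqiI TGGAGGTG/2: at [0, 54, 70, 112, 121, 162, 189, 214] ⇒ [2, 56, 72, 114, 123, 164, 191, 216]

All cut coordinates (distinct, sorted): [2, 14, 22, 32, 47, 48, 51, 56, 72, 84, 97, 114, 123, 141, 147, 164, 177, 181, 191, 200, 207, 216, 230, 243, 244, 246, 251]

Fragments:
  2→14: 12 bp
  14→22: 8 bp
  22→32: 10 bp
  32→47: 15 bp
  47→48: 1 bp
  48→51: 3 bp
  51→56: 5 bp
  56→72: 16 bp
  72→84: 12 bp
  84→97: 13 bp
  97→114: 17 bp
  114→123: 9 bp
  123→141: 18 bp
  141→147: 6 bp
  147→164: 17 bp
  164→177: 13 bp
  177→181: 4 bp
  181→191: 10 bp
  191→200: 9 bp
  200→207: 7 bp
  207→216: 9 bp
  216→230: 14 bp
  230→243: 13 bp
  243→244: 1 bp
  244→246: 2 bp
  246→251: 5 bp
  251→2 (wrap): 255-251+2 = 6 bp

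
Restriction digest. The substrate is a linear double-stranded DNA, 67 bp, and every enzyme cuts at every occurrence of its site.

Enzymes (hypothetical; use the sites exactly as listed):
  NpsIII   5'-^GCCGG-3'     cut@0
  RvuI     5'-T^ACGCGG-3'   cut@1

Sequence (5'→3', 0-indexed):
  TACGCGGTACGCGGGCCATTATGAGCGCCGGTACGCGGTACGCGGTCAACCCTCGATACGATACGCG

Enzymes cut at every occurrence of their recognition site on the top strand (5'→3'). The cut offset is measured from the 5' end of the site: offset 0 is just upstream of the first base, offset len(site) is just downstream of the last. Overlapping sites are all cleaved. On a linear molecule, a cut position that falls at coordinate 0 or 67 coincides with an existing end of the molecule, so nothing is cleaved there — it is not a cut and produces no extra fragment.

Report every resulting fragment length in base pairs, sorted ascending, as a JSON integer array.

Scan for sites:
  NpsIII GCCGG/0: at [26] ⇒ [26]
  RvuI TACGCGG/1: at [0, 7, 31, 38] ⇒ [1, 8, 32, 39]

Pooled cuts: [1, 8, 26, 32, 39]

Fragment lengths:
  [0,1): 1 bp
  [1,8): 7 bp
  [8,26): 18 bp
  [26,32): 6 bp
  [32,39): 7 bp
  [39,67): 28 bp

[1,6,7,7,18,28]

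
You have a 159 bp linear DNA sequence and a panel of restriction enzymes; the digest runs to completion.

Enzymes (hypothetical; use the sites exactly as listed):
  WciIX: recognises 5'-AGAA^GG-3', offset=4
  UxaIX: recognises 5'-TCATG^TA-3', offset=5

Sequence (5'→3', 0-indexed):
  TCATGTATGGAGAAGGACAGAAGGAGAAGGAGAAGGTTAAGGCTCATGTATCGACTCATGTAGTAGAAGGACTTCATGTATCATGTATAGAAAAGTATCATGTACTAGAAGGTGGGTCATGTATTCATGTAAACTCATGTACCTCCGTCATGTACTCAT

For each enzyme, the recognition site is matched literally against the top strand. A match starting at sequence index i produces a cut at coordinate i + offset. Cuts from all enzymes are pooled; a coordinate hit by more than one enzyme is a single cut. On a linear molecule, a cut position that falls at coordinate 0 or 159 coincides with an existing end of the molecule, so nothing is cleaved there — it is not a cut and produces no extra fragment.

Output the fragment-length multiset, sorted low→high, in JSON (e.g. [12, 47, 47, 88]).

Scan for sites:
  WciIX (AGAAGG, off=4): starts [10, 18, 24, 30, 64, 106] → cuts [14, 22, 28, 34, 68, 110]
  UxaIX (TCATGTA, off=5): starts [0, 43, 55, 73, 80, 97, 116, 124, 134, 147] → cuts [5, 48, 60, 78, 85, 102, 121, 129, 139, 152]

Pooled cuts: [5, 14, 22, 28, 34, 48, 60, 68, 78, 85, 102, 110, 121, 129, 139, 152]

Fragment lengths:
  [0,5): 5 bp
  [5,14): 9 bp
  [14,22): 8 bp
  [22,28): 6 bp
  [28,34): 6 bp
  [34,48): 14 bp
  [48,60): 12 bp
  [60,68): 8 bp
  [68,78): 10 bp
  [78,85): 7 bp
  [85,102): 17 bp
  [102,110): 8 bp
  [110,121): 11 bp
  [121,129): 8 bp
  [129,139): 10 bp
  [139,152): 13 bp
  [152,159): 7 bp

[5,6,6,7,7,8,8,8,8,9,10,10,11,12,13,14,17]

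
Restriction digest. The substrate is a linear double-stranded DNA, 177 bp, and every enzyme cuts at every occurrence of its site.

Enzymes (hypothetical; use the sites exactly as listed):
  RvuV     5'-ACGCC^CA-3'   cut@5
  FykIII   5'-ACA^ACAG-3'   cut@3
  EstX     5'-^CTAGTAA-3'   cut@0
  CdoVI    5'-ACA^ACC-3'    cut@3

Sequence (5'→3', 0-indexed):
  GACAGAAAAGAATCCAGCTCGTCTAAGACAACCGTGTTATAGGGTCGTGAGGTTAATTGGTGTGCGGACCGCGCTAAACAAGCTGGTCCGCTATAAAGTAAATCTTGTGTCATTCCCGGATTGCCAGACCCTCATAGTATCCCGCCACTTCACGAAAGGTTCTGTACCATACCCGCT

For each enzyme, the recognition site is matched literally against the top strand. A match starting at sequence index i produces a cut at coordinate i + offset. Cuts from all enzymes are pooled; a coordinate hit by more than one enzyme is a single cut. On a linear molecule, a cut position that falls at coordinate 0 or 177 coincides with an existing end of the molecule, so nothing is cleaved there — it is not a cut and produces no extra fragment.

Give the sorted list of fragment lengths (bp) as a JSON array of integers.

[30,147]

Scan for sites:
  RvuV (ACGCCCA, off=5): no sites
  FykIII (ACAACAG, off=3): no sites
  EstX (CTAGTAA, off=0): no sites
  CdoVI ACAACC/3: at [27] ⇒ [30]

All cut coordinates (distinct, sorted): [30]

Fragments:
  [0,30): 30 bp
  [30,177): 147 bp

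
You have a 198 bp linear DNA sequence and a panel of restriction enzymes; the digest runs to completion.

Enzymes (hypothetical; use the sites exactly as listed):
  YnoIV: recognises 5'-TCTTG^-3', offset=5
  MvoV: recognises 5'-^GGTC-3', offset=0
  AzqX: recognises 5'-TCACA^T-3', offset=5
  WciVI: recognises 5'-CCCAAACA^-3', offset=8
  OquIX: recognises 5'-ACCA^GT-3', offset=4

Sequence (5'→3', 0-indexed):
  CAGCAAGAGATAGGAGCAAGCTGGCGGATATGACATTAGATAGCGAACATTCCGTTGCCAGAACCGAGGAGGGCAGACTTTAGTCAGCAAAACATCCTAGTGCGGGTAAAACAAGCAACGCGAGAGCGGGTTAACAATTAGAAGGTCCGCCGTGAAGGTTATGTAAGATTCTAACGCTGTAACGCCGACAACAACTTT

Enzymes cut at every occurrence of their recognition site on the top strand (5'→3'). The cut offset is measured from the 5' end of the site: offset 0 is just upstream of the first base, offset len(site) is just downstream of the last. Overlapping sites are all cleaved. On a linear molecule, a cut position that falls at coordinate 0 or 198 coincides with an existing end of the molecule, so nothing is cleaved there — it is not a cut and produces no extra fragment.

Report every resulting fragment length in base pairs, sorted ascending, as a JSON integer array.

[55,143]

Scan for sites:
  YnoIV (TCTTG, off=5): no sites
  MvoV GGTC/0: at [143] ⇒ [143]
  AzqX (TCACAT, off=5): no sites
  WciVI (CCCAAACA, off=8): no sites
  OquIX (ACCAGT, off=4): no sites

Pooled cuts: [143]

Fragment lengths:
  [0,143): 143 bp
  [143,198): 55 bp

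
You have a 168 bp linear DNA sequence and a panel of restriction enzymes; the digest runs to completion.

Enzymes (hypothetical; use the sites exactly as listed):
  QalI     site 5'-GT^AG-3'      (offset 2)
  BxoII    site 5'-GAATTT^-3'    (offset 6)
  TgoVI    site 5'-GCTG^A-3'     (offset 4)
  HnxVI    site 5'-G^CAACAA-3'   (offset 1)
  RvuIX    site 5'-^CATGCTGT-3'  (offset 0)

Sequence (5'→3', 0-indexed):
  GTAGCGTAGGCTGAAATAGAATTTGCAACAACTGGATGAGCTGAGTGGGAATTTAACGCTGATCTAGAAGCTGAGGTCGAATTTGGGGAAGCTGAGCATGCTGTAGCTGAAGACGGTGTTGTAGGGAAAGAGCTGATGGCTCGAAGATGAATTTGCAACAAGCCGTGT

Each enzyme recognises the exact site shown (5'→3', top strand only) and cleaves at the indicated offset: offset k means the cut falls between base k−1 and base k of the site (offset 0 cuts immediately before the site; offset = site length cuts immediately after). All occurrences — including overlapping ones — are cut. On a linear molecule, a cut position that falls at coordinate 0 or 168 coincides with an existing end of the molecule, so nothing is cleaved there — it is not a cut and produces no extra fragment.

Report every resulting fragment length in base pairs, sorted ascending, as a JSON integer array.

Per-enzyme occurrences:
  QalI GTAG/2: at [0, 5, 102, 120] ⇒ [2, 7, 104, 122]
  BxoII GAATTT/6: at [18, 48, 78, 148] ⇒ [24, 54, 84, 154]
  TgoVI GCTGA/4: at [9, 39, 57, 69, 90, 105, 131] ⇒ [13, 43, 61, 73, 94, 109, 135]
  HnxVI GCAACAA/1: at [24, 154] ⇒ [25, 155]
  RvuIX CATGCTGT/0: at [96] ⇒ [96]

Pooled cuts: [2, 7, 13, 24, 25, 43, 54, 61, 73, 84, 94, 96, 104, 109, 122, 135, 154, 155]

Fragments:
  [0,2): 2 bp
  [2,7): 5 bp
  [7,13): 6 bp
  [13,24): 11 bp
  [24,25): 1 bp
  [25,43): 18 bp
  [43,54): 11 bp
  [54,61): 7 bp
  [61,73): 12 bp
  [73,84): 11 bp
  [84,94): 10 bp
  [94,96): 2 bp
  [96,104): 8 bp
  [104,109): 5 bp
  [109,122): 13 bp
  [122,135): 13 bp
  [135,154): 19 bp
  [154,155): 1 bp
  [155,168): 13 bp

[1,1,2,2,5,5,6,7,8,10,11,11,11,12,13,13,13,18,19]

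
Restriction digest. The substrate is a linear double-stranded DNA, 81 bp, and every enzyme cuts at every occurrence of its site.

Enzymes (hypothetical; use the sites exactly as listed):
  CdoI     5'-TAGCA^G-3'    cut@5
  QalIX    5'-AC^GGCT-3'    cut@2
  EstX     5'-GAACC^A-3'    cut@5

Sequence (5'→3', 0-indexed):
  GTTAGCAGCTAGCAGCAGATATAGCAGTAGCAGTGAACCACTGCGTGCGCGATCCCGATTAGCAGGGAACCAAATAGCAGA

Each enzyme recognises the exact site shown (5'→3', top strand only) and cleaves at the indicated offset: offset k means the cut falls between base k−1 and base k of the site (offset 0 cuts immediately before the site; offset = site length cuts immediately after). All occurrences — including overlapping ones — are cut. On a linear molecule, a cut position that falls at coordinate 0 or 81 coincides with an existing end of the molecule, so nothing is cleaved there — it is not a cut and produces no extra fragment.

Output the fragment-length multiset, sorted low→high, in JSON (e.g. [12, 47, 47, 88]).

Per-enzyme occurrences:
  CdoI TAGCAG/5: at [2, 9, 21, 27, 59, 74] ⇒ [7, 14, 26, 32, 64, 79]
  QalIX (ACGGCT, off=2): no sites
  EstX GAACCA/5: at [34, 66] ⇒ [39, 71]

Pooled cuts: [7, 14, 26, 32, 39, 64, 71, 79]

Fragments:
  [0,7): 7 bp
  [7,14): 7 bp
  [14,26): 12 bp
  [26,32): 6 bp
  [32,39): 7 bp
  [39,64): 25 bp
  [64,71): 7 bp
  [71,79): 8 bp
  [79,81): 2 bp

[2,6,7,7,7,7,8,12,25]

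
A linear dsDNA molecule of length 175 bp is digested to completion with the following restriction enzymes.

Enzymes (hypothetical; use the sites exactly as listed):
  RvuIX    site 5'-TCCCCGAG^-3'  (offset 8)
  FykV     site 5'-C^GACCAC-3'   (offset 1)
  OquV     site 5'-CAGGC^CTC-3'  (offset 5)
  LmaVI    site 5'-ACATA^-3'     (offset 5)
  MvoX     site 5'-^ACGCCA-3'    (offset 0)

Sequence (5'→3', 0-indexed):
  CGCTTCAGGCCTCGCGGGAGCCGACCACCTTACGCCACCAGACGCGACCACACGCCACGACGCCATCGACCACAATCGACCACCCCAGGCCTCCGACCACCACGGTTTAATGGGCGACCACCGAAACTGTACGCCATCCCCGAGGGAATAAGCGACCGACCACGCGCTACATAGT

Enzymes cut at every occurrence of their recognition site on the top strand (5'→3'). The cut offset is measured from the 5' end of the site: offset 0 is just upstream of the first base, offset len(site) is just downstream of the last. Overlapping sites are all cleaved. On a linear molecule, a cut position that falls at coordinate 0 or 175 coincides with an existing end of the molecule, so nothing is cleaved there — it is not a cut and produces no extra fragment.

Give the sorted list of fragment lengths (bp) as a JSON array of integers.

[2,4,6,8,8,9,10,10,12,13,13,14,14,15,16,21]

Site scan:
  RvuIX TCCCCGAG/8: at [136] ⇒ [144]
  FykV CGACCAC/1: at [21, 44, 66, 76, 93, 114, 156] ⇒ [22, 45, 67, 77, 94, 115, 157]
  OquV CAGGCCTC/5: at [5, 85] ⇒ [10, 90]
  LmaVI ACATA/5: at [168] ⇒ [173]
  MvoX ACGCCA/0: at [31, 51, 59, 130] ⇒ [31, 51, 59, 130]

All cut coordinates (distinct, sorted): [10, 22, 31, 45, 51, 59, 67, 77, 90, 94, 115, 130, 144, 157, 173]

Fragment lengths:
  [0,10): 10 bp
  [10,22): 12 bp
  [22,31): 9 bp
  [31,45): 14 bp
  [45,51): 6 bp
  [51,59): 8 bp
  [59,67): 8 bp
  [67,77): 10 bp
  [77,90): 13 bp
  [90,94): 4 bp
  [94,115): 21 bp
  [115,130): 15 bp
  [130,144): 14 bp
  [144,157): 13 bp
  [157,173): 16 bp
  [173,175): 2 bp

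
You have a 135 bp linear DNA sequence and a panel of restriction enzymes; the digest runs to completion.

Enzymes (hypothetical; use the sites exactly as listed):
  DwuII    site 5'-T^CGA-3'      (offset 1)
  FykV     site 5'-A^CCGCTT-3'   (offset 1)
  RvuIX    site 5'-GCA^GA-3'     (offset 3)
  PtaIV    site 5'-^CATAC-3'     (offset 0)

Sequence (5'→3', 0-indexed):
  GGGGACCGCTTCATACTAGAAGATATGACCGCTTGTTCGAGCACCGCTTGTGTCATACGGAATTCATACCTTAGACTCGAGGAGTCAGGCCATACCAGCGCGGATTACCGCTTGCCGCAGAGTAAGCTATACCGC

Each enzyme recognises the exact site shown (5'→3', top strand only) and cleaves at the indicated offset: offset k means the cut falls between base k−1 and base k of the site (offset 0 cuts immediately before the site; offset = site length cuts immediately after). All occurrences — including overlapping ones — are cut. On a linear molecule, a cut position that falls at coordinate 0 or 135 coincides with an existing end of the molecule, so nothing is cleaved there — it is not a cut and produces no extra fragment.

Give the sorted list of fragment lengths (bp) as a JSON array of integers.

[5,6,6,9,10,11,12,13,13,16,17,17]

Scan for sites:
  DwuII TCGA/1: at [36, 76] ⇒ [37, 77]
  FykV ACCGCTT/1: at [4, 27, 42, 106] ⇒ [5, 28, 43, 107]
  RvuIX GCAGA/3: at [116] ⇒ [119]
  PtaIV CATAC/0: at [11, 53, 64, 90] ⇒ [11, 53, 64, 90]

All cut coordinates (distinct, sorted): [5, 11, 28, 37, 43, 53, 64, 77, 90, 107, 119]

Fragment lengths:
  [0,5): 5 bp
  [5,11): 6 bp
  [11,28): 17 bp
  [28,37): 9 bp
  [37,43): 6 bp
  [43,53): 10 bp
  [53,64): 11 bp
  [64,77): 13 bp
  [77,90): 13 bp
  [90,107): 17 bp
  [107,119): 12 bp
  [119,135): 16 bp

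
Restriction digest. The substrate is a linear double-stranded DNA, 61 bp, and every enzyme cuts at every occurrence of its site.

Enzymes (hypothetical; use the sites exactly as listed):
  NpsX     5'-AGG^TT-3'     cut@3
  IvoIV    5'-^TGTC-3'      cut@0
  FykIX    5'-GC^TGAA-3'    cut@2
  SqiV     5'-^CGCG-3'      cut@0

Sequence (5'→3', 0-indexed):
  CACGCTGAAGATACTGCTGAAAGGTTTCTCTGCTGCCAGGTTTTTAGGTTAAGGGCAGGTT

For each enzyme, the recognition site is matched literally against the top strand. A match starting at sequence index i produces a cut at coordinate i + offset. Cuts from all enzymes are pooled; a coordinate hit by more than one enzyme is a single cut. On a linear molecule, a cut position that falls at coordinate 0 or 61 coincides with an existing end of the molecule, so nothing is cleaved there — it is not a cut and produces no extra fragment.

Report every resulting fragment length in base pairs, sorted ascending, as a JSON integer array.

Site scan:
  NpsX AGGTT/3: at [21, 37, 45, 56] ⇒ [24, 40, 48, 59]
  IvoIV (TGTC, off=0): no sites
  FykIX GCTGAA/2: at [3, 15] ⇒ [5, 17]
  SqiV (CGCG, off=0): no sites

All cut coordinates (distinct, sorted): [5, 17, 24, 40, 48, 59]

Fragments:
  [0,5): 5 bp
  [5,17): 12 bp
  [17,24): 7 bp
  [24,40): 16 bp
  [40,48): 8 bp
  [48,59): 11 bp
  [59,61): 2 bp

[2,5,7,8,11,12,16]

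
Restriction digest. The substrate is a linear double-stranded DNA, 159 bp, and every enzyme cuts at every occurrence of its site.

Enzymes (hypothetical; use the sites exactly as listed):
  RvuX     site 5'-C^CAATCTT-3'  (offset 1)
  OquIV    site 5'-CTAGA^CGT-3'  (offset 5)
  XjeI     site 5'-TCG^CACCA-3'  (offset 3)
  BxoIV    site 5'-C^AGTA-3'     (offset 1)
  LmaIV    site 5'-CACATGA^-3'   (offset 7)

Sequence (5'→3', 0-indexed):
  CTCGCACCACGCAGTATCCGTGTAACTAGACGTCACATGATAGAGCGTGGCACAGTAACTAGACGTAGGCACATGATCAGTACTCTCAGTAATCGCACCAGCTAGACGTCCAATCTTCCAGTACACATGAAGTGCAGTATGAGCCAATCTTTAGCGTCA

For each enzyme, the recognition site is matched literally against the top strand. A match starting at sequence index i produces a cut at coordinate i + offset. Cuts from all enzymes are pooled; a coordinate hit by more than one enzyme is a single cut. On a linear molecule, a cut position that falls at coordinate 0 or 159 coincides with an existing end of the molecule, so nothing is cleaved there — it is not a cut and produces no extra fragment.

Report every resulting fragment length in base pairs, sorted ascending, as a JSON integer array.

[2,4,4,5,8,8,9,9,9,10,10,11,11,13,13,15,18]

Site scan:
  RvuX CCAATCTT/1: at [109, 143] ⇒ [110, 144]
  OquIV CTAGACGT/5: at [25, 58, 101] ⇒ [30, 63, 106]
  XjeI TCGCACCA/3: at [1, 92] ⇒ [4, 95]
  BxoIV CAGTA/1: at [11, 52, 77, 86, 118, 134] ⇒ [12, 53, 78, 87, 119, 135]
  LmaIV CACATGA/7: at [33, 69, 123] ⇒ [40, 76, 130]

Pooled cuts: [4, 12, 30, 40, 53, 63, 76, 78, 87, 95, 106, 110, 119, 130, 135, 144]

Fragment lengths:
  [0,4): 4 bp
  [4,12): 8 bp
  [12,30): 18 bp
  [30,40): 10 bp
  [40,53): 13 bp
  [53,63): 10 bp
  [63,76): 13 bp
  [76,78): 2 bp
  [78,87): 9 bp
  [87,95): 8 bp
  [95,106): 11 bp
  [106,110): 4 bp
  [110,119): 9 bp
  [119,130): 11 bp
  [130,135): 5 bp
  [135,144): 9 bp
  [144,159): 15 bp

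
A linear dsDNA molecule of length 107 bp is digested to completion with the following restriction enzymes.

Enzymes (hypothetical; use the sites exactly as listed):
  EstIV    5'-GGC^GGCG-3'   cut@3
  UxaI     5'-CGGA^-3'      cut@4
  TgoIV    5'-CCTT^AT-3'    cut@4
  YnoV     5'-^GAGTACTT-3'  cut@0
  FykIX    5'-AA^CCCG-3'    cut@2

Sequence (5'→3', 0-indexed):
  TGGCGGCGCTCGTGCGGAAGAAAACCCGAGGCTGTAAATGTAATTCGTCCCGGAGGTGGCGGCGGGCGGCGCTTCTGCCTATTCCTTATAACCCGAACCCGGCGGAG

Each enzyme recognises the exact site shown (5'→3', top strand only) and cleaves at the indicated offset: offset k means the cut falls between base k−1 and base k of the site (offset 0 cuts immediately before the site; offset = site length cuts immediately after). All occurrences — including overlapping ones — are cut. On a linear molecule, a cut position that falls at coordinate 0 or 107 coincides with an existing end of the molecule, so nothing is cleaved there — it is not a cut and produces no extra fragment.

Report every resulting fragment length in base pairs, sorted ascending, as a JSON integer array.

Per-enzyme occurrences:
  EstIV (GGCGGCG, off=3): starts [1, 57, 64] → cuts [4, 60, 67]
  UxaI (CGGA, off=4): starts [14, 50, 102] → cuts [18, 54, 106]
  TgoIV (CCTTAT, off=4): starts [83] → cuts [87]
  YnoV (GAGTACTT, off=0): no sites
  FykIX (AACCCG, off=2): starts [22, 89, 95] → cuts [24, 91, 97]

All cut coordinates (distinct, sorted): [4, 18, 24, 54, 60, 67, 87, 91, 97, 106]

Fragments:
  [0,4): 4 bp
  [4,18): 14 bp
  [18,24): 6 bp
  [24,54): 30 bp
  [54,60): 6 bp
  [60,67): 7 bp
  [67,87): 20 bp
  [87,91): 4 bp
  [91,97): 6 bp
  [97,106): 9 bp
  [106,107): 1 bp

[1,4,4,6,6,6,7,9,14,20,30]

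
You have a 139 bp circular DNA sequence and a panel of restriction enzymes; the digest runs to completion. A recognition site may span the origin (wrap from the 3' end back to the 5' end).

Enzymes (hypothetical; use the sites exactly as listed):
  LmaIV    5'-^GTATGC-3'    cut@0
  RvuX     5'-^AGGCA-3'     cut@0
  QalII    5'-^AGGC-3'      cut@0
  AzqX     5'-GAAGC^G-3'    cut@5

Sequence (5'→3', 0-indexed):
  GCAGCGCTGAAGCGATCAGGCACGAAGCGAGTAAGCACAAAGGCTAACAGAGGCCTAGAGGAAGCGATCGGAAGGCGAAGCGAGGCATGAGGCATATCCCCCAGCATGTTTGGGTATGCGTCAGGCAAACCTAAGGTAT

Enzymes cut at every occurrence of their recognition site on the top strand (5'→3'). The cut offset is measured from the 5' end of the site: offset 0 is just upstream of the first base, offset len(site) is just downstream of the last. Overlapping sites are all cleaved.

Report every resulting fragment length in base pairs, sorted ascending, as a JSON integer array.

[1,4,7,7,9,9,10,11,12,13,15,17,24]

Scan for sites:
  LmaIV GTATGC/0: at [113, 135] ⇒ [113, 135]
  RvuX AGGCA/0: at [17, 82, 89, 122] ⇒ [17, 82, 89, 122]
  QalII AGGC/0: at [17, 40, 50, 72, 82, 89, 122] ⇒ [17, 40, 50, 72, 82, 89, 122]
  AzqX GAAGCG/5: at [8, 23, 60, 76] ⇒ [13, 28, 65, 81]

All cut coordinates (distinct, sorted): [13, 17, 28, 40, 50, 65, 72, 81, 82, 89, 113, 122, 135]

Fragment lengths:
  13→17: 4 bp
  17→28: 11 bp
  28→40: 12 bp
  40→50: 10 bp
  50→65: 15 bp
  65→72: 7 bp
  72→81: 9 bp
  81→82: 1 bp
  82→89: 7 bp
  89→113: 24 bp
  113→122: 9 bp
  122→135: 13 bp
  135→13 (wrap): 139-135+13 = 17 bp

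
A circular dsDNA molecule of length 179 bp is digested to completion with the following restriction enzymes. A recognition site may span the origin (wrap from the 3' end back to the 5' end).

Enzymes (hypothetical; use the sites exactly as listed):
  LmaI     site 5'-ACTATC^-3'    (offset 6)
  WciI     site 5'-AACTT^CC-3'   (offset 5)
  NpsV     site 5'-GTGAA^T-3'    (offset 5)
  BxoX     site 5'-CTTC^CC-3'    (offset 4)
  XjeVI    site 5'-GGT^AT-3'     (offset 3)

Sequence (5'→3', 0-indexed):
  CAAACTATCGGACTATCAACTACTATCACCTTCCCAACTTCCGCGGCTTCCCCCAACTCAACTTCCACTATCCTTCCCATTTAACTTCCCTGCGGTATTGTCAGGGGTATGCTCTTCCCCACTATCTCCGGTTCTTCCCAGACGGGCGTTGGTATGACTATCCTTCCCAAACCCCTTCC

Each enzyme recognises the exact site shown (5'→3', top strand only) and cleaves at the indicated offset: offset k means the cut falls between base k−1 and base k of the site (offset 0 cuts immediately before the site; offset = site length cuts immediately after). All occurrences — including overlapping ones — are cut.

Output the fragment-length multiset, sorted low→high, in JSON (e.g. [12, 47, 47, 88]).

Site scan:
  LmaI (ACTATC, off=6): starts [3, 11, 21, 66, 120, 156] → cuts [9, 17, 27, 72, 126, 162]
  WciI (AACTTCC, off=5): starts [35, 59, 82] → cuts [40, 64, 87]
  NpsV (GTGAAT, off=5): no sites
  BxoX (CTTCCC, off=4): starts [29, 46, 72, 84, 113, 133, 162, 174] → cuts [33, 50, 76, 88, 117, 137, 166, 178]
  XjeVI (GGTAT, off=3): starts [93, 105, 150] → cuts [96, 108, 153]

All cut coordinates (distinct, sorted): [9, 17, 27, 33, 40, 50, 64, 72, 76, 87, 88, 96, 108, 117, 126, 137, 153, 162, 166, 178]

Fragments:
  9→17: 8 bp
  17→27: 10 bp
  27→33: 6 bp
  33→40: 7 bp
  40→50: 10 bp
  50→64: 14 bp
  64→72: 8 bp
  72→76: 4 bp
  76→87: 11 bp
  87→88: 1 bp
  88→96: 8 bp
  96→108: 12 bp
  108→117: 9 bp
  117→126: 9 bp
  126→137: 11 bp
  137→153: 16 bp
  153→162: 9 bp
  162→166: 4 bp
  166→178: 12 bp
  178→9 (wrap): 179-178+9 = 10 bp

[1,4,4,6,7,8,8,8,9,9,9,10,10,10,11,11,12,12,14,16]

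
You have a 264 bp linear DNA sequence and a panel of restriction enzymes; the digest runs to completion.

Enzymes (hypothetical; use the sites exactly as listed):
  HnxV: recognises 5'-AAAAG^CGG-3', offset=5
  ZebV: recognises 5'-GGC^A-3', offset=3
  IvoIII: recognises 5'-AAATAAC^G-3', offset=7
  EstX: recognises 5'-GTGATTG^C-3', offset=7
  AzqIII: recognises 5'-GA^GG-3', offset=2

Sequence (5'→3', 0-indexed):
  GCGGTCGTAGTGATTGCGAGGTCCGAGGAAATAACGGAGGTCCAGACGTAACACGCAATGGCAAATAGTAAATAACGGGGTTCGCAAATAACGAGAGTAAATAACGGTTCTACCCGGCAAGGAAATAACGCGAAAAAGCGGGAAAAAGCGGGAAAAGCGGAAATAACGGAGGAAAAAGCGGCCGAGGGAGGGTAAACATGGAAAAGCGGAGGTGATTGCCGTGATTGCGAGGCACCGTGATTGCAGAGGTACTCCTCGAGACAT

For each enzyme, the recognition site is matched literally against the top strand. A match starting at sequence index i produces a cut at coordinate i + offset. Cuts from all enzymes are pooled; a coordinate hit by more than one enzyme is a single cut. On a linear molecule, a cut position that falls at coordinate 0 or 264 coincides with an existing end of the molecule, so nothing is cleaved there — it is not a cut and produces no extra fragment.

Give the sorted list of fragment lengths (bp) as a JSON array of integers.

Scan for sites:
  HnxV AAAAGCGG/5: at [133, 143, 152, 173, 201] ⇒ [138, 148, 157, 178, 206]
  ZebV GGCA/3: at [59, 115, 230] ⇒ [62, 118, 233]
  IvoIII AAATAACG/7: at [28, 69, 85, 98, 122, 160] ⇒ [35, 76, 92, 105, 129, 167]
  EstX GTGATTGC/7: at [9, 211, 220, 236] ⇒ [16, 218, 227, 243]
  AzqIII GAGG/2: at [17, 24, 36, 168, 183, 187, 208, 228, 245] ⇒ [19, 26, 38, 170, 185, 189, 210, 230, 247]

Pooled cuts: [16, 19, 26, 35, 38, 62, 76, 92, 105, 118, 129, 138, 148, 157, 167, 170, 178, 185, 189, 206, 210, 218, 227, 230, 233, 243, 247]

Fragment lengths:
  [0,16): 16 bp
  [16,19): 3 bp
  [19,26): 7 bp
  [26,35): 9 bp
  [35,38): 3 bp
  [38,62): 24 bp
  [62,76): 14 bp
  [76,92): 16 bp
  [92,105): 13 bp
  [105,118): 13 bp
  [118,129): 11 bp
  [129,138): 9 bp
  [138,148): 10 bp
  [148,157): 9 bp
  [157,167): 10 bp
  [167,170): 3 bp
  [170,178): 8 bp
  [178,185): 7 bp
  [185,189): 4 bp
  [189,206): 17 bp
  [206,210): 4 bp
  [210,218): 8 bp
  [218,227): 9 bp
  [227,230): 3 bp
  [230,233): 3 bp
  [233,243): 10 bp
  [243,247): 4 bp
  [247,264): 17 bp

[3,3,3,3,3,4,4,4,7,7,8,8,9,9,9,9,10,10,10,11,13,13,14,16,16,17,17,24]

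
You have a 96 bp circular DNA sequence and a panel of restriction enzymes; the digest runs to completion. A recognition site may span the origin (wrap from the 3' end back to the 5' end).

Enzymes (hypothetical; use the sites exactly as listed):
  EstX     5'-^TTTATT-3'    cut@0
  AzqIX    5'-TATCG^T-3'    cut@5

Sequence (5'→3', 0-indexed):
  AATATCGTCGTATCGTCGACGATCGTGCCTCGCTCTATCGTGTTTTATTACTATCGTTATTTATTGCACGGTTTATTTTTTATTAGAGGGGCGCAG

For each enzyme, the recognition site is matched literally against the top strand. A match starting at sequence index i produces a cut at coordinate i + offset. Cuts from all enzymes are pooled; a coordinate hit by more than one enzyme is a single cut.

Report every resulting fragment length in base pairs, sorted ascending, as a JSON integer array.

[3,3,7,8,12,13,25,25]

Site scan:
  EstX (TTTATT, off=0): starts [43, 59, 71, 78] → cuts [43, 59, 71, 78]
  AzqIX (TATCGT, off=5): starts [2, 10, 35, 51] → cuts [7, 15, 40, 56]

Pooled cuts: [7, 15, 40, 43, 56, 59, 71, 78]

Fragment lengths:
  7→15: 8 bp
  15→40: 25 bp
  40→43: 3 bp
  43→56: 13 bp
  56→59: 3 bp
  59→71: 12 bp
  71→78: 7 bp
  78→7 (wrap): 96-78+7 = 25 bp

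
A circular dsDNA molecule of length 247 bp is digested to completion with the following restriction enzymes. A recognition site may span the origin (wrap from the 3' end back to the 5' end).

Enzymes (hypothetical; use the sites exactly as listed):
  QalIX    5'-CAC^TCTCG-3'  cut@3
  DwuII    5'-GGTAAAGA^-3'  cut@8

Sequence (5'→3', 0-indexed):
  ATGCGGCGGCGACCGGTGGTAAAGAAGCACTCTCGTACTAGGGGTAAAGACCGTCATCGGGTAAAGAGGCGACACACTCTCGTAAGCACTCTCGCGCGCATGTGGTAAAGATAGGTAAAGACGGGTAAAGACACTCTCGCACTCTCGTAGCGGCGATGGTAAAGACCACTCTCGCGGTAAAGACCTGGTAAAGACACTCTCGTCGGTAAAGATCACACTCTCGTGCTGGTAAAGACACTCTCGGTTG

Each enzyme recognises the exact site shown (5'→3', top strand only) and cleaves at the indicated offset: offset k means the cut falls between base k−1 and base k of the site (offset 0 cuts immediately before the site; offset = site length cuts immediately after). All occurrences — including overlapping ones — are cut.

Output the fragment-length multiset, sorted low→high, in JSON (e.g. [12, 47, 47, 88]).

[3,3,3,4,5,6,8,10,10,10,11,12,14,15,17,17,20,22,23,34]

Scan for sites:
  QalIX (CACTCTCG, off=3): starts [27, 74, 86, 131, 139, 166, 194, 215, 235] → cuts [30, 77, 89, 134, 142, 169, 197, 218, 238]
  DwuII (GGTAAAGA, off=8): starts [17, 42, 59, 103, 113, 123, 157, 175, 186, 204, 227] → cuts [25, 50, 67, 111, 121, 131, 165, 183, 194, 212, 235]

Pooled cuts: [25, 30, 50, 67, 77, 89, 111, 121, 131, 134, 142, 165, 169, 183, 194, 197, 212, 218, 235, 238]

Fragment lengths:
  25→30: 5 bp
  30→50: 20 bp
  50→67: 17 bp
  67→77: 10 bp
  77→89: 12 bp
  89→111: 22 bp
  111→121: 10 bp
  121→131: 10 bp
  131→134: 3 bp
  134→142: 8 bp
  142→165: 23 bp
  165→169: 4 bp
  169→183: 14 bp
  183→194: 11 bp
  194→197: 3 bp
  197→212: 15 bp
  212→218: 6 bp
  218→235: 17 bp
  235→238: 3 bp
  238→25 (wrap): 247-238+25 = 34 bp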